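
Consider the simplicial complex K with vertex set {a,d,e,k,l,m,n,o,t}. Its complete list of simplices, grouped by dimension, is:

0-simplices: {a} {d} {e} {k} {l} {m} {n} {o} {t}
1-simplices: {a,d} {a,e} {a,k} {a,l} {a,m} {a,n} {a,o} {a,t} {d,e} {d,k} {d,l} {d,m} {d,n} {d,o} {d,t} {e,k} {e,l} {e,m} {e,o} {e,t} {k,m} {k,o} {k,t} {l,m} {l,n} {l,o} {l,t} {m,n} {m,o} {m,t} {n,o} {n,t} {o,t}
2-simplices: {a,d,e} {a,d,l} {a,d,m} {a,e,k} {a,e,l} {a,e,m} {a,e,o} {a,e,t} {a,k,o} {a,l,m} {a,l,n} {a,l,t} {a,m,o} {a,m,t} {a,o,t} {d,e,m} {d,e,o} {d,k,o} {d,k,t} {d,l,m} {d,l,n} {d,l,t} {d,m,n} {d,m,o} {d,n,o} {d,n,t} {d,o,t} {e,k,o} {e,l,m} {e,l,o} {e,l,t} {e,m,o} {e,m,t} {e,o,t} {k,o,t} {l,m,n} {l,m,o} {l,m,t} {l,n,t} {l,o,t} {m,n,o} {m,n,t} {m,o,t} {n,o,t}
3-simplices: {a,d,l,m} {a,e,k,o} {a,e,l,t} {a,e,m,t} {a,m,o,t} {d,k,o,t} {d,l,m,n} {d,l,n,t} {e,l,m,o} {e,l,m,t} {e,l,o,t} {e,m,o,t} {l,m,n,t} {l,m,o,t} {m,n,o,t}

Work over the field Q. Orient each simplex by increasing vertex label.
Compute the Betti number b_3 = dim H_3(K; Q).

n_0=9 n_1=33 n_2=44 n_3=15  [Q]
∂1: piv[ad,ae,ak,al,am,an,ao,at] rk=8  ker:de,dk,dl,dm,dn,do,dt,ek,el,em,eo,et,km,ko,kt,lm,ln,lo,lt,mn,mo,mt,no,nt,ot
∂2: piv[ade,adl,adm,aek,ael,aem,aeo,aet,ako,alm,aln,alt,amo,amt,aot,deo,dko,dkt,dln,dlt,dmn,dno,dnt,elo] rk=24  ker:dem,dlm,dmo,dot,eko,elm,elt,emo,emt,eot,kot,lmn,lmo,lmt,lnt,lot,mno,mnt,mot,not
∂3: piv[adlm,aeko,aelt,aemt,amot,dkot,dlmn,dlnt,elmo,elmt,elot,emot,lmnt,mnot] rk=14  ker:lmot
b_3=(15−14)−0=1

b_3=1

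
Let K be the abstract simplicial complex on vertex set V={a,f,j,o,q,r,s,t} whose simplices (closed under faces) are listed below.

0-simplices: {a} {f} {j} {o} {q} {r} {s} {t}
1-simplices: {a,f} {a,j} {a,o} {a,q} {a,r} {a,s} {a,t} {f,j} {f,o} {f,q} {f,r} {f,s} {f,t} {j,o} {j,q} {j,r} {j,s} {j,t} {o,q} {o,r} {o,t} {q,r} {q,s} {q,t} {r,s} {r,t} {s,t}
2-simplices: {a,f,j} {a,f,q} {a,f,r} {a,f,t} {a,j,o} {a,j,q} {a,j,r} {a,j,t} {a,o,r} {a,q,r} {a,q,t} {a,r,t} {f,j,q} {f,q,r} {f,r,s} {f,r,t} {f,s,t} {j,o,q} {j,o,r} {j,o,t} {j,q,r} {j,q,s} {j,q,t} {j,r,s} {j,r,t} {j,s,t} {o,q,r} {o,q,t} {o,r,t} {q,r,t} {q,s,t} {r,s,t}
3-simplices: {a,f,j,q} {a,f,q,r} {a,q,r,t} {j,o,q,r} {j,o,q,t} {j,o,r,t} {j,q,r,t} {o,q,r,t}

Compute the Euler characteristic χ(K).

χ(K)=5

n_0=8 n_1=27 n_2=32 n_3=8
χ=+8−27+32−8=5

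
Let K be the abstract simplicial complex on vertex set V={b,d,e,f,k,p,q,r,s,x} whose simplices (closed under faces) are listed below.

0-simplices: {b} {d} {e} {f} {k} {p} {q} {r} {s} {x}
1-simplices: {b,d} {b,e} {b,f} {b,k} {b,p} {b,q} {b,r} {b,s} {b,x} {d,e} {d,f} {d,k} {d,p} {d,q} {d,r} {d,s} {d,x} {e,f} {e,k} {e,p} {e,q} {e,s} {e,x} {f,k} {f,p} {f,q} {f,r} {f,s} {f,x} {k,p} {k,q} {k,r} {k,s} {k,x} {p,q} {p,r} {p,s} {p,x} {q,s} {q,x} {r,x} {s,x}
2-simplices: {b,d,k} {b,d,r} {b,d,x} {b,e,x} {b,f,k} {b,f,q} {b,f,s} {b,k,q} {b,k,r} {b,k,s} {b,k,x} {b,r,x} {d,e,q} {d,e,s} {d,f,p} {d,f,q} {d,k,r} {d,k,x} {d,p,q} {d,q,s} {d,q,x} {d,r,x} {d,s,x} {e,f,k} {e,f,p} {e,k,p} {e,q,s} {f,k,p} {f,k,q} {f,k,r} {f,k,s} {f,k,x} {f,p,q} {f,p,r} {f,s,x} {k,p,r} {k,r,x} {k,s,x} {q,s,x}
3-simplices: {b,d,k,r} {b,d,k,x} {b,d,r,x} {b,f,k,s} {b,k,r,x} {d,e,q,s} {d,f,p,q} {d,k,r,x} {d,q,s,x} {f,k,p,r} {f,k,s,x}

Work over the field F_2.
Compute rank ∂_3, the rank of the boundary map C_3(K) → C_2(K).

rank∂_3=10

n_0=10 n_1=42 n_2=39 n_3=11  [Z2]
∂1: piv[bd,be,bf,bk,bp,bq,br,bs,bx] rk=9  ker:de,df,dk,dp,dq,dr,ds,dx,ef,ek,ep,eq,es,ex,fk,fp,fq,fr,fs,fx,kp,kq,kr,ks,kx,pq,pr,ps,px,qs,qx,rx,sx
∂2: piv[bdk,bdr,bdx,bex,bfk,bfq,bfs,bkq,bkr,bks,bkx,brx,deq,des,dfp,dfq,dpq,dqs,dqx,dsx,efk,efp,ekp,fkr,fkx,fpr,fsx] rk=27  ker:dkr,dkx,drx,eqs,fkp,fkq,fks,fpq,kpr,krx,ksx,qsx
∂3: piv[bdkr,bdkx,bdrx,bfks,bkrx,deqs,dfpq,dqsx,fkpr,fksx] rk=10  ker:dkrx
rk∂_3=10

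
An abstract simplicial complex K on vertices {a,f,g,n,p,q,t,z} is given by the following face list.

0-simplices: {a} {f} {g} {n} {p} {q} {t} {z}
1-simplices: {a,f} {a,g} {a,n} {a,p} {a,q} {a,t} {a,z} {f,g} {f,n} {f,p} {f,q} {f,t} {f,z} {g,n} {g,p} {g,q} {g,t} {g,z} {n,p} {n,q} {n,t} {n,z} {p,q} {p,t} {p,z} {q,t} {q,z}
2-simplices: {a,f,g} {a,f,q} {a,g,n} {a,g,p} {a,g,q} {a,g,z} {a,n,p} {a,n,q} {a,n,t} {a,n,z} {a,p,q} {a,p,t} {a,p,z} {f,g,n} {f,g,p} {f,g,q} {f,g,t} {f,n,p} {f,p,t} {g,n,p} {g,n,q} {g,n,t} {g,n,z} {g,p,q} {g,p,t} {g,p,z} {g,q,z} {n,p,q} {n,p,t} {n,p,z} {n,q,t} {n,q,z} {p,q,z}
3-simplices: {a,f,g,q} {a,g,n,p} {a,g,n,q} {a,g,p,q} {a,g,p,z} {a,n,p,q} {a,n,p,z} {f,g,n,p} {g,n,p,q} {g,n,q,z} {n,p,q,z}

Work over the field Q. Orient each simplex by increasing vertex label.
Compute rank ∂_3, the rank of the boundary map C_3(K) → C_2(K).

n_0=8 n_1=27 n_2=33 n_3=11  [Q]
∂1: piv[af,ag,an,ap,aq,at,az] rk=7  ker:fg,fn,fp,fq,ft,fz,gn,gp,gq,gt,gz,np,nq,nt,nz,pq,pt,pz,qt,qz
∂2: piv[afg,afq,agn,agp,agq,agz,anp,anq,ant,anz,apq,apt,apz,fgn,fgp,fgt,fpt,gqz,nqt] rk=19  ker:fgq,fnp,gnp,gnq,gnt,gnz,gpq,gpt,gpz,npq,npt,npz,nqz,pqz
∂3: piv[afgq,agnp,agnq,agpq,agpz,anpq,anpz,fgnp,gnqz,npqz] rk=10  ker:gnpq
rk∂_3=10

rank∂_3=10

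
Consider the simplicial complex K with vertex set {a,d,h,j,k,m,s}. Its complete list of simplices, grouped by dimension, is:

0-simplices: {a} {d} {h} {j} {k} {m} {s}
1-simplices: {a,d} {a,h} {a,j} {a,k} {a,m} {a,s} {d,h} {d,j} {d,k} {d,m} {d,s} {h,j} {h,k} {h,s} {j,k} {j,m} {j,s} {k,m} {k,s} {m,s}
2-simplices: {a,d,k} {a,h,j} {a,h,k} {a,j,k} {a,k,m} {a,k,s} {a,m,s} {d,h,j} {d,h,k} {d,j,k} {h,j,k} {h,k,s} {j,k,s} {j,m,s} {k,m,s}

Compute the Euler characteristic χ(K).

χ(K)=2

n_0=7 n_1=20 n_2=15
χ=+7−20+15=2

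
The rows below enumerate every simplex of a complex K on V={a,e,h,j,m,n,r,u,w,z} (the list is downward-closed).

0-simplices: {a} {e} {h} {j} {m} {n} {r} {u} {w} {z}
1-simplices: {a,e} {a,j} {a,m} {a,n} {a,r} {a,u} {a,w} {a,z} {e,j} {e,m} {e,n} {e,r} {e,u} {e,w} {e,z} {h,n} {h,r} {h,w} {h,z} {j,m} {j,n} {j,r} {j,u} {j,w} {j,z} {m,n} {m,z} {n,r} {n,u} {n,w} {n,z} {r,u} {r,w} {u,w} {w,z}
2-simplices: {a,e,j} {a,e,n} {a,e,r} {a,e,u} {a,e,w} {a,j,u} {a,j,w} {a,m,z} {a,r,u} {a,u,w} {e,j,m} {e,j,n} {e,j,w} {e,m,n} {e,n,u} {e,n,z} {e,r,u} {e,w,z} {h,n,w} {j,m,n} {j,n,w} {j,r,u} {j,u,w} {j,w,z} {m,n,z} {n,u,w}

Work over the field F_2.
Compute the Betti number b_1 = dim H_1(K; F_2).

n_0=10 n_1=35 n_2=26  [Z2]
∂1: piv[ae,aj,am,an,ar,au,aw,az,hn] rk=9  ker:ej,em,en,er,eu,ew,ez,hr,hw,hz,jm,jn,jr,ju,jw,jz,mn,mz,nr,nu,nw,nz,ru,rw,uw,wz
∂2: piv[aej,aen,aer,aeu,aew,aju,ajw,amz,aru,auw,ejm,ejn,emn,enu,enz,ewz,hnw,jnw,jru,jwz,mnz] rk=21  ker:ejw,eru,jmn,juw,nuw
b_1=(35−9)−21=5

b_1=5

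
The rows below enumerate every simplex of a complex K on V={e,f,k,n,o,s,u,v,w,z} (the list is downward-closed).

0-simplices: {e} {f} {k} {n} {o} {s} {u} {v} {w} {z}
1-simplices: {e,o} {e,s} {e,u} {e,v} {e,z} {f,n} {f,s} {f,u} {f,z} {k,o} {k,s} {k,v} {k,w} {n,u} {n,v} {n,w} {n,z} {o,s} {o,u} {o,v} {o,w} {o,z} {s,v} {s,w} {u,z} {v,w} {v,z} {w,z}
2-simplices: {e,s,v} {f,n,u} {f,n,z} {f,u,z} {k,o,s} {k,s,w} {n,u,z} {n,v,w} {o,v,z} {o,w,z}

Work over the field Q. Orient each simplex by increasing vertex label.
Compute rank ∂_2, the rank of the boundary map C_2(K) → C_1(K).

n_0=10 n_1=28 n_2=10  [Q]
∂1: piv[eo,es,eu,ev,ez,fn,fs,ko,kw] rk=9  ker:fu,fz,ks,kv,nu,nv,nw,nz,os,ou,ov,ow,oz,sv,sw,uz,vw,vz,wz
∂2: piv[esv,fnu,fnz,fuz,kos,ksw,nvw,ovz,owz] rk=9  ker:nuz
rk∂_2=9

rank∂_2=9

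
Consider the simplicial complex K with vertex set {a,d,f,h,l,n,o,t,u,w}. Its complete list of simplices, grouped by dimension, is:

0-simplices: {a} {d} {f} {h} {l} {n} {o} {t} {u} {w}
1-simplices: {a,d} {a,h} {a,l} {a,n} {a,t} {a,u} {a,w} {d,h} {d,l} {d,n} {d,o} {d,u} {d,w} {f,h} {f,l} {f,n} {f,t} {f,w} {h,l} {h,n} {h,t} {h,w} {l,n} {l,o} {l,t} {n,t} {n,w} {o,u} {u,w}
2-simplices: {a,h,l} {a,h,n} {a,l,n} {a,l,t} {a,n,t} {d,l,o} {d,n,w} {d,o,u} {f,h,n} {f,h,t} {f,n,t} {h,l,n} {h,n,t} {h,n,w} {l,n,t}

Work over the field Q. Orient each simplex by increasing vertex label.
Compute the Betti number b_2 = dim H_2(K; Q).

b_2=3

n_0=10 n_1=29 n_2=15  [Q]
∂1: piv[ad,ah,al,an,at,au,aw,do,fh] rk=9  ker:dh,dl,dn,du,dw,fl,fn,ft,fw,hl,hn,ht,hw,ln,lo,lt,nt,nw,ou,uw
∂2: piv[ahl,ahn,aln,alt,ant,dlo,dnw,dou,fhn,fht,fnt,hnw] rk=12  ker:hln,hnt,lnt
b_2=(15−12)−0=3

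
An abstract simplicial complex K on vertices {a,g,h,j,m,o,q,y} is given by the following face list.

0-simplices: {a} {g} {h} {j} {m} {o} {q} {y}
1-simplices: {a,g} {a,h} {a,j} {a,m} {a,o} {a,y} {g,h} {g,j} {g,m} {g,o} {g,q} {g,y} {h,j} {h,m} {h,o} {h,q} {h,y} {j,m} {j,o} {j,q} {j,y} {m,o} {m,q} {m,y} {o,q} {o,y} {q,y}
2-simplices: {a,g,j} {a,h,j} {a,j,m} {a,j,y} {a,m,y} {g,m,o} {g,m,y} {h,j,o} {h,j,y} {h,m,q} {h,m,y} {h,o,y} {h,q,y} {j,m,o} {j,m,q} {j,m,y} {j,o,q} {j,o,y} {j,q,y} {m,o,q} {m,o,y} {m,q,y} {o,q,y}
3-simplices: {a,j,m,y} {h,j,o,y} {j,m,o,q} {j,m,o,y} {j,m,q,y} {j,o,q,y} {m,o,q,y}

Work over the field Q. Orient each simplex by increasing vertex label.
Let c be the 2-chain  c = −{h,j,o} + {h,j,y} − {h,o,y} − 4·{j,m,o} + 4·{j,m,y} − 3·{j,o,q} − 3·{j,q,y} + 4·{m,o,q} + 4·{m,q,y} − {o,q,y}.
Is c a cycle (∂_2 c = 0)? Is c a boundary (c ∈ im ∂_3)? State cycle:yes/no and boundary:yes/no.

cycle:yes boundary:yes

n_0=8 n_1=27 n_2=23 n_3=7  [Q]
∂1: piv[ag,ah,aj,am,ao,ay,gq] rk=7  ker:gh,gj,gm,go,gy,hj,hm,ho,hq,hy,jm,jo,jq,jy,mo,mq,my,oq,oy,qy
∂2: piv[agj,ahj,ajm,ajy,amy,gmo,gmy,hjo,hjy,hmq,hmy,hoy,hqy,jmo,jmq,joq] rk=16  ker:jmy,joy,jqy,moq,moy,mqy,oqy
∂3: piv[ajmy,hjoy,jmoq,jmoy,jmqy,joqy] rk=6  ker:moqy
∂2c = 0
c vs im∂3: reduces to 0 ⇒ boundary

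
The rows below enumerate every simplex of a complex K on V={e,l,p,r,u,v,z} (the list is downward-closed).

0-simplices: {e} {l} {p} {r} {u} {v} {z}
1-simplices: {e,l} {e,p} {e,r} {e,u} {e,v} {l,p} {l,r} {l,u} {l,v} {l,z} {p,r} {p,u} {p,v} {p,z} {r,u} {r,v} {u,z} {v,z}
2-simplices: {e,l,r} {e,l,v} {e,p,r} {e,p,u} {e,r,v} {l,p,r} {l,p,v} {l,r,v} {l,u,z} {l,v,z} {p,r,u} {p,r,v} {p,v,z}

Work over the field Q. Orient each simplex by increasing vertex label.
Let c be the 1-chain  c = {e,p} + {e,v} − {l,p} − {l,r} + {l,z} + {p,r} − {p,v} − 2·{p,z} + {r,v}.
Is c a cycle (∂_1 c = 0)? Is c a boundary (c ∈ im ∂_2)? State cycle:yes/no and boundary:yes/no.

cycle:no boundary:no

n_0=7 n_1=18 n_2=13  [Q]
∂1: piv[el,ep,er,eu,ev,lz] rk=6  ker:lp,lr,lu,lv,pr,pu,pv,pz,ru,rv,uz,vz
∂2: piv[elr,elv,epr,epu,erv,lpr,lpv,luz,lvz,pru,pvz] rk=11  ker:lrv,prv
∂1c = −2·{e} + {l} + 2·{p} − {r} + {v} − {z}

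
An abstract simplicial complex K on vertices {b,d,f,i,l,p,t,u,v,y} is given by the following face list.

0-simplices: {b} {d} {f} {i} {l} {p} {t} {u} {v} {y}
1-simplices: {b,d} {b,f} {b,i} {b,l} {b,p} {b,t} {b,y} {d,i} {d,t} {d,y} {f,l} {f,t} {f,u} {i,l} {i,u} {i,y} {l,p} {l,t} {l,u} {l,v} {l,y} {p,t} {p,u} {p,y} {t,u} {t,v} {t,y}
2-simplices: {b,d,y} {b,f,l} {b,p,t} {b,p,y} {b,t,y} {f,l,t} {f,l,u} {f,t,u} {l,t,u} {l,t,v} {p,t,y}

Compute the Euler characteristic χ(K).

n_0=10 n_1=27 n_2=11
χ=+10−27+11=-6

χ(K)=-6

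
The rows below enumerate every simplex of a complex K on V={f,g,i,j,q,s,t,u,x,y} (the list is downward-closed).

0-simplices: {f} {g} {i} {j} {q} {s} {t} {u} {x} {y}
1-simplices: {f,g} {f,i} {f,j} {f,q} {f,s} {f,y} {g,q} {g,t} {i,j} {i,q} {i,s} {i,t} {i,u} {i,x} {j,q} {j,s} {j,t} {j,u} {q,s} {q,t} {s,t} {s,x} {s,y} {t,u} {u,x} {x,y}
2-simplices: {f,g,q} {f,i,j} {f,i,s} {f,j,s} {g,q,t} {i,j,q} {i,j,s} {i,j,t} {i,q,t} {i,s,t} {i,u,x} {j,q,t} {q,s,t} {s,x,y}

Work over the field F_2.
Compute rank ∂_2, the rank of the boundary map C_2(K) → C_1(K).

rank∂_2=12

n_0=10 n_1=26 n_2=14  [Z2]
∂1: piv[fg,fi,fj,fq,fs,fy,gt,iu,ix] rk=9  ker:gq,ij,iq,is,it,jq,js,jt,ju,qs,qt,st,sx,sy,tu,ux,xy
∂2: piv[fgq,fij,fis,fjs,gqt,ijq,ijt,iqt,ist,iux,qst,sxy] rk=12  ker:ijs,jqt
rk∂_2=12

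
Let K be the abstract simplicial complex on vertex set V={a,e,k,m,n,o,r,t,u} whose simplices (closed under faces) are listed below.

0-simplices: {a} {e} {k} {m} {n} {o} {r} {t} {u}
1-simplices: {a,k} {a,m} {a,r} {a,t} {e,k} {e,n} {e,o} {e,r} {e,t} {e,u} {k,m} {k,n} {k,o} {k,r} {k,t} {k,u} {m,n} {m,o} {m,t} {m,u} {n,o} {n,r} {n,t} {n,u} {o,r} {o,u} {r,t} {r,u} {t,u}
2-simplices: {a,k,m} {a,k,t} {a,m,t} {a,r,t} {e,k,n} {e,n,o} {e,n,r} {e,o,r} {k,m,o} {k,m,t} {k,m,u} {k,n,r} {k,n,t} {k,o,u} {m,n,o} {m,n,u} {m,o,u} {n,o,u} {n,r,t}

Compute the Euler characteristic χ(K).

χ(K)=-1

n_0=9 n_1=29 n_2=19
χ=+9−29+19=-1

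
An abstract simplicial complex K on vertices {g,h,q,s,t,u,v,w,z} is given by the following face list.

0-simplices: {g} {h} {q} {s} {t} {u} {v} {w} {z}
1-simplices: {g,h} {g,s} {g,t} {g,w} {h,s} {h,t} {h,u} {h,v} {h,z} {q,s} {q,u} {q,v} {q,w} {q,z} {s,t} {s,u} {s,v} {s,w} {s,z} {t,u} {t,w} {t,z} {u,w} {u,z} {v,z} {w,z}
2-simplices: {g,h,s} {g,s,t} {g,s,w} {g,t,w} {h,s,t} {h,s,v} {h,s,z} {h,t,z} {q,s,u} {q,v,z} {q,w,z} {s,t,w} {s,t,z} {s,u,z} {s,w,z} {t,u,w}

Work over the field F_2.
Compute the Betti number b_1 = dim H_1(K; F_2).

n_0=9 n_1=26 n_2=16  [Z2]
∂1: piv[gh,gs,gt,gw,hu,hv,hz,qs] rk=8  ker:hs,ht,qu,qv,qw,qz,st,su,sv,sw,sz,tu,tw,tz,uw,uz,vz,wz
∂2: piv[ghs,gst,gsw,gtw,hst,hsv,hsz,htz,qsu,qvz,qwz,suz,swz,tuw] rk=14  ker:stw,stz
b_1=(26−8)−14=4

b_1=4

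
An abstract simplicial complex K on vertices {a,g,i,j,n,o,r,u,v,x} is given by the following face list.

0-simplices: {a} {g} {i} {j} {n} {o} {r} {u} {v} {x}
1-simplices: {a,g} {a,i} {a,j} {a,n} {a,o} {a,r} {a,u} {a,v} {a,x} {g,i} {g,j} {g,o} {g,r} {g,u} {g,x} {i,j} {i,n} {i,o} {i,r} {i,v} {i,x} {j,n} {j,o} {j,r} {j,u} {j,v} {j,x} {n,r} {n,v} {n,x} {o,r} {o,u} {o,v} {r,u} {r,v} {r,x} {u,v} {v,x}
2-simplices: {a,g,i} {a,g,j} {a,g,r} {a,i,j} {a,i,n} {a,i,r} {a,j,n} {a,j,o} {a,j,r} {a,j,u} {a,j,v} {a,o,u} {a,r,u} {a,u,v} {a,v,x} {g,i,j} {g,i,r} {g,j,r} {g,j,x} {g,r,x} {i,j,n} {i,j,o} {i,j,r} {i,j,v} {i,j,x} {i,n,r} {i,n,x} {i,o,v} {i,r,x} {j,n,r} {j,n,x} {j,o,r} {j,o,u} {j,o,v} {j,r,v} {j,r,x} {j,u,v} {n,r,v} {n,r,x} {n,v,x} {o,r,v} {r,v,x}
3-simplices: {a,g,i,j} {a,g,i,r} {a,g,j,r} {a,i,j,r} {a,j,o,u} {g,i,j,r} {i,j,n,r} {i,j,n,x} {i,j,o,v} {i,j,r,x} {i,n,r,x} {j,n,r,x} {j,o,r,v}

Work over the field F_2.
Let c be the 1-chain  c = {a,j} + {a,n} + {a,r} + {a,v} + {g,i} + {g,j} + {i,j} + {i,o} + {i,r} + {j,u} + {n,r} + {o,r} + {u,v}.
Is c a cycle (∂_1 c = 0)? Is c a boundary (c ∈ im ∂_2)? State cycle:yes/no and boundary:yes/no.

cycle:yes boundary:yes

n_0=10 n_1=38 n_2=42 n_3=13  [Z2]
∂1: piv[ag,ai,aj,an,ao,ar,au,av,ax] rk=9  ker:gi,gj,go,gr,gu,gx,ij,in,io,ir,iv,ix,jn,jo,jr,ju,jv,jx,nr,nv,nx,or,ou,ov,ru,rv,rx,uv,vx
∂2: piv[agi,agj,agr,aij,ain,air,ajn,ajo,ajr,aju,ajv,aou,aru,auv,avx,gjx,grx,ijo,ijv,ijx,inr,inx,iov,jor,jrv,nrv,nvx] rk=27  ker:gij,gir,gjr,ijn,ijr,irx,jnr,jnx,jou,jov,jrx,juv,nrx,orv,rvx
∂3: piv[agij,agir,agjr,aijr,ajou,ijnr,ijnx,ijov,ijrx,inrx,jorv] rk=11  ker:gijr,jnrx
∂1c = 0
c vs im∂2: reduces to 0 ⇒ boundary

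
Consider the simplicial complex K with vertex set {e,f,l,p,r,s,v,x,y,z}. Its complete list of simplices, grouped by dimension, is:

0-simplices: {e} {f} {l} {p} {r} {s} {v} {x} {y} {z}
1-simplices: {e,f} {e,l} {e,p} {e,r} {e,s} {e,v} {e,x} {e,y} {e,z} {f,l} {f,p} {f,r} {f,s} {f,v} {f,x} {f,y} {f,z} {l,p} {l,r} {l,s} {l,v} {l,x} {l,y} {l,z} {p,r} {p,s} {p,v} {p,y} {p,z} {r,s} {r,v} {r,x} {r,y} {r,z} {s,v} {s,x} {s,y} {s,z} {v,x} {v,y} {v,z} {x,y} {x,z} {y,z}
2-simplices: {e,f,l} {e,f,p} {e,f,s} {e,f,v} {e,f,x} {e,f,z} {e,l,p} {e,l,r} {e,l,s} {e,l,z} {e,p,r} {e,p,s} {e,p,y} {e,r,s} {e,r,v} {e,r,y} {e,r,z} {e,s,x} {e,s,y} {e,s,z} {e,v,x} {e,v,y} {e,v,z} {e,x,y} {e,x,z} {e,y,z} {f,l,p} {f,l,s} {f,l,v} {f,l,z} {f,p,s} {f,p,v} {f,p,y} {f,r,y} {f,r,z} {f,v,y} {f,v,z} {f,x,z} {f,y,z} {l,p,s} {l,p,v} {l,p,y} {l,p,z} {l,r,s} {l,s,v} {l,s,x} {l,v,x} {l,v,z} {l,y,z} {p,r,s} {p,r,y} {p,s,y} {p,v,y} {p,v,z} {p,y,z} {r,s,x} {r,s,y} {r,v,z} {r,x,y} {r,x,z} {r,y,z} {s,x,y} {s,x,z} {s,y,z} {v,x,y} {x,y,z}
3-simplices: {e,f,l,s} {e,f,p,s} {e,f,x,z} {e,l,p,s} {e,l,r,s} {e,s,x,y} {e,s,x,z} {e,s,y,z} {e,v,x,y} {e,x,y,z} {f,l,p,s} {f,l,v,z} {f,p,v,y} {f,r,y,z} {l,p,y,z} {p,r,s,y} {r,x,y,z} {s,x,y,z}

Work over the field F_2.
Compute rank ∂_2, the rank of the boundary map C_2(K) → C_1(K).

n_0=10 n_1=44 n_2=66 n_3=18  [Z2]
∂1: piv[ef,el,ep,er,es,ev,ex,ey,ez] rk=9  ker:fl,fp,fr,fs,fv,fx,fy,fz,lp,lr,ls,lv,lx,ly,lz,pr,ps,pv,py,pz,rs,rv,rx,ry,rz,sv,sx,sy,sz,vx,vy,vz,xy,xz,yz
∂2: piv[efl,efp,efs,efv,efx,efz,elp,elr,els,elz,epr,eps,epy,ers,erv,ery,erz,esx,esy,esz,evx,evy,evz,exy,exz,eyz,flv,fpv,fpy,fry,lpy,lpz,lsv,lsx,rsx] rk=35  ker:flp,fls,flz,fps,frz,fvy,fvz,fxz,fyz,lps,lpv,lrs,lvx,lvz,lyz,prs,pry,psy,pvy,pvz,pyz,rsy,rvz,rxy,rxz,ryz,sxy,sxz,syz,vxy,xyz
∂3: piv[efls,efps,efxz,elps,elrs,esxy,esxz,esyz,evxy,exyz,flps,flvz,fpvy,fryz,lpyz,prsy,rxyz] rk=17  ker:sxyz
rk∂_2=35

rank∂_2=35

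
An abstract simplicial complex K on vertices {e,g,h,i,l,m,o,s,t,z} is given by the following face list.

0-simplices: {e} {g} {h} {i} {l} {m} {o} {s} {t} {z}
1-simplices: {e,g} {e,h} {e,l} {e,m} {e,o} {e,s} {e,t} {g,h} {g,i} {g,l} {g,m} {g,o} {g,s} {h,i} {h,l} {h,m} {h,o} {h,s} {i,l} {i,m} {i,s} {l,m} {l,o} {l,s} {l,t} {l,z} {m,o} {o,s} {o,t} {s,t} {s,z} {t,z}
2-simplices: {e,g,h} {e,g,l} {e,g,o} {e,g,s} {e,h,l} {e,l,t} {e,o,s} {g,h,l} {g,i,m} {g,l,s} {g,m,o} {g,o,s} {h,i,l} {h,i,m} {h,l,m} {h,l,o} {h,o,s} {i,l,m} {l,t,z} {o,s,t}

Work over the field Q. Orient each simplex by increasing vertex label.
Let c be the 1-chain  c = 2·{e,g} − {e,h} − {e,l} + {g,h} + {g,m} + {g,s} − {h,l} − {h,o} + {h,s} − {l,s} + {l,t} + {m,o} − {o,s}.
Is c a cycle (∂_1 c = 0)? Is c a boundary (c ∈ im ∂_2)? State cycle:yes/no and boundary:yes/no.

n_0=10 n_1=32 n_2=20  [Q]
∂1: piv[eg,eh,el,em,eo,es,et,gi,lz] rk=9  ker:gh,gl,gm,go,gs,hi,hl,hm,ho,hs,il,im,is,lm,lo,ls,lt,mo,os,ot,st,sz,tz
∂2: piv[egh,egl,ego,egs,ehl,elt,eos,gim,gls,gmo,hil,him,hlm,hlo,hos,ltz,ost] rk=17  ker:ghl,gos,ilm
∂1c = −{g} + {h} − 2·{l} + {o} + {t}

cycle:no boundary:no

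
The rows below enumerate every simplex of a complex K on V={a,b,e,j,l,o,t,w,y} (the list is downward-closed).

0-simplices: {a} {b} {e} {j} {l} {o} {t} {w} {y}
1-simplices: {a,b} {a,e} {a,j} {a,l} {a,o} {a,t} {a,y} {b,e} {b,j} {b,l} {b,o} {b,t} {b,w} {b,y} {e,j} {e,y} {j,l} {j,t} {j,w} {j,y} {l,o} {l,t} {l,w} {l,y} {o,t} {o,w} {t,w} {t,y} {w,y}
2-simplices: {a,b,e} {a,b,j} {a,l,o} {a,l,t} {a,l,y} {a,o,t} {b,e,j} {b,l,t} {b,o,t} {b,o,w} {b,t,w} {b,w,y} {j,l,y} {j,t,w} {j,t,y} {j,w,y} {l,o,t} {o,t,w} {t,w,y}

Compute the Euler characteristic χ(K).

n_0=9 n_1=29 n_2=19
χ=+9−29+19=-1

χ(K)=-1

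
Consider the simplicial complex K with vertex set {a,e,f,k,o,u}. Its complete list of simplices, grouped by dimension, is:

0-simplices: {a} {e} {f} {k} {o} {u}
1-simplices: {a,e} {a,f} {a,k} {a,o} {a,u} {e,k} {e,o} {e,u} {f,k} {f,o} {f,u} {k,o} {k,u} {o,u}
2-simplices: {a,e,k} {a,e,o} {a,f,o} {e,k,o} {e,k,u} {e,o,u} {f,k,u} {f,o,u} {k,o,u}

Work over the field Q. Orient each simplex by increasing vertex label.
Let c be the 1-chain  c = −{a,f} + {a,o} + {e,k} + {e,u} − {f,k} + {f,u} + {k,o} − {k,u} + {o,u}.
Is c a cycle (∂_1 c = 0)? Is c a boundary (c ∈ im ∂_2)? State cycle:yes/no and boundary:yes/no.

cycle:no boundary:no

n_0=6 n_1=14 n_2=9  [Q]
∂1: piv[ae,af,ak,ao,au] rk=5  ker:ek,eo,eu,fk,fo,fu,ko,ku,ou
∂2: piv[aek,aeo,afo,eko,eku,eou,fku,fou] rk=8  ker:kou
∂1c = −2·{e} − {f} + {o} + 2·{u}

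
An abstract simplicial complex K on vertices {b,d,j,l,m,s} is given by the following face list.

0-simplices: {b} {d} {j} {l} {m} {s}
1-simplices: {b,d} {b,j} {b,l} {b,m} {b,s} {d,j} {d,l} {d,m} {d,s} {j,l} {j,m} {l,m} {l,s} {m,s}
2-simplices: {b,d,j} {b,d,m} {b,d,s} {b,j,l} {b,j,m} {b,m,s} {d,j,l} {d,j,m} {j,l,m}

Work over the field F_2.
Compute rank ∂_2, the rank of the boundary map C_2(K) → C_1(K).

n_0=6 n_1=14 n_2=9  [Z2]
∂1: piv[bd,bj,bl,bm,bs] rk=5  ker:dj,dl,dm,ds,jl,jm,lm,ls,ms
∂2: piv[bdj,bdm,bds,bjl,bjm,bms,djl,jlm] rk=8  ker:djm
rk∂_2=8

rank∂_2=8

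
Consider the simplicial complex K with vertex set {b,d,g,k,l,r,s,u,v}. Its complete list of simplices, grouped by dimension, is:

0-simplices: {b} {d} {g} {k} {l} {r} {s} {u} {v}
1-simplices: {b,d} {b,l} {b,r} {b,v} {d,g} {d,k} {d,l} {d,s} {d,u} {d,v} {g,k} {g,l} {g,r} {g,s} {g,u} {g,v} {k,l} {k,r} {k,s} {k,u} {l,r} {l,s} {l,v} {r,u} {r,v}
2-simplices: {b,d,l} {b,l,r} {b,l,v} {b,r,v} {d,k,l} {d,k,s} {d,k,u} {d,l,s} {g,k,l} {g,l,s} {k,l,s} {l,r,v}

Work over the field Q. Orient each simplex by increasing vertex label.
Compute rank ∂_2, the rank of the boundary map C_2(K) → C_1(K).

n_0=9 n_1=25 n_2=12  [Q]
∂1: piv[bd,bl,br,bv,dg,dk,ds,du] rk=8  ker:dl,dv,gk,gl,gr,gs,gu,gv,kl,kr,ks,ku,lr,ls,lv,ru,rv
∂2: piv[bdl,blr,blv,brv,dkl,dks,dku,dls,gkl,gls] rk=10  ker:kls,lrv
rk∂_2=10

rank∂_2=10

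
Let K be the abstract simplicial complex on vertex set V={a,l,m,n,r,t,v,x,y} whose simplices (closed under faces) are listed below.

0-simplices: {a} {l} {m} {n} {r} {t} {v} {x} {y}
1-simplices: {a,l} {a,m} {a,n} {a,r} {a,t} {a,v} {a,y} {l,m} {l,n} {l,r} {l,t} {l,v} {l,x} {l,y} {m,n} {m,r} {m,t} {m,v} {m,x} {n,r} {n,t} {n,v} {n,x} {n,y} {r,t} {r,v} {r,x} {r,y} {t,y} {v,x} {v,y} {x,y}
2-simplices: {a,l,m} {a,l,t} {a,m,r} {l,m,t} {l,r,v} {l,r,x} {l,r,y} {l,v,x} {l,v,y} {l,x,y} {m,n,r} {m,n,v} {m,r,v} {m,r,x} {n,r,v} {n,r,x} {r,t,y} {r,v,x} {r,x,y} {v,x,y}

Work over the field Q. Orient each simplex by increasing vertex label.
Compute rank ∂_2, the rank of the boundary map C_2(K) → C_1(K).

n_0=9 n_1=32 n_2=20  [Q]
∂1: piv[al,am,an,ar,at,av,ay,lx] rk=8  ker:lm,ln,lr,lt,lv,ly,mn,mr,mt,mv,mx,nr,nt,nv,nx,ny,rt,rv,rx,ry,ty,vx,vy,xy
∂2: piv[alm,alt,amr,lmt,lrv,lrx,lry,lvx,lvy,lxy,mnr,mnv,mrv,mrx,nrx,rty] rk=16  ker:nrv,rvx,rxy,vxy
rk∂_2=16

rank∂_2=16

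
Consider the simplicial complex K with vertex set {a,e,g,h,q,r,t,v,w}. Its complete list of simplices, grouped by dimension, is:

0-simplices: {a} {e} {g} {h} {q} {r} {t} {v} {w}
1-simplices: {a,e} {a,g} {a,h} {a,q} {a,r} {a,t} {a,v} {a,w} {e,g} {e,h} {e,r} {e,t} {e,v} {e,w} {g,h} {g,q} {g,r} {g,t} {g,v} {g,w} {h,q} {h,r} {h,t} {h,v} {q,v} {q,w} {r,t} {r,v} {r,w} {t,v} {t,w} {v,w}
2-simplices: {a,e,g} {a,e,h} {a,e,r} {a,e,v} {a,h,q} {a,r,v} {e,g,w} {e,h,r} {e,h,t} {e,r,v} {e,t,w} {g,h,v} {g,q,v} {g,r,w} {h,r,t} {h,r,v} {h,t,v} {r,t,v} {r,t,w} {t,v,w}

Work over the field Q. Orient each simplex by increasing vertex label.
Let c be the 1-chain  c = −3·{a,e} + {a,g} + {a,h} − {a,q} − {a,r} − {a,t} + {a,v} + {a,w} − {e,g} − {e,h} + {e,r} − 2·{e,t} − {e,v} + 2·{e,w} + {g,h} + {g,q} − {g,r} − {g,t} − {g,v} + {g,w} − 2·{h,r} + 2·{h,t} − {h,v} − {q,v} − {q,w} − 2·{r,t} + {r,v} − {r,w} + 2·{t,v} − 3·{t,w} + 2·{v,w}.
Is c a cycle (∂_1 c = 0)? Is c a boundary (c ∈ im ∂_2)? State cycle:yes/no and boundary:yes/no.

cycle:no boundary:no

n_0=9 n_1=32 n_2=20  [Q]
∂1: piv[ae,ag,ah,aq,ar,at,av,aw] rk=8  ker:eg,eh,er,et,ev,ew,gh,gq,gr,gt,gv,gw,hq,hr,ht,hv,qv,qw,rt,rv,rw,tv,tw,vw
∂2: piv[aeg,aeh,aer,aev,ahq,arv,egw,ehr,eht,etw,ghv,gqv,grw,hrt,hrv,htv,rtw,tvw] rk=18  ker:erv,rtv
∂1c = 2·{a} − {e} + 2·{h} + 2·{q} − {r} − 3·{t} − 2·{v} + {w}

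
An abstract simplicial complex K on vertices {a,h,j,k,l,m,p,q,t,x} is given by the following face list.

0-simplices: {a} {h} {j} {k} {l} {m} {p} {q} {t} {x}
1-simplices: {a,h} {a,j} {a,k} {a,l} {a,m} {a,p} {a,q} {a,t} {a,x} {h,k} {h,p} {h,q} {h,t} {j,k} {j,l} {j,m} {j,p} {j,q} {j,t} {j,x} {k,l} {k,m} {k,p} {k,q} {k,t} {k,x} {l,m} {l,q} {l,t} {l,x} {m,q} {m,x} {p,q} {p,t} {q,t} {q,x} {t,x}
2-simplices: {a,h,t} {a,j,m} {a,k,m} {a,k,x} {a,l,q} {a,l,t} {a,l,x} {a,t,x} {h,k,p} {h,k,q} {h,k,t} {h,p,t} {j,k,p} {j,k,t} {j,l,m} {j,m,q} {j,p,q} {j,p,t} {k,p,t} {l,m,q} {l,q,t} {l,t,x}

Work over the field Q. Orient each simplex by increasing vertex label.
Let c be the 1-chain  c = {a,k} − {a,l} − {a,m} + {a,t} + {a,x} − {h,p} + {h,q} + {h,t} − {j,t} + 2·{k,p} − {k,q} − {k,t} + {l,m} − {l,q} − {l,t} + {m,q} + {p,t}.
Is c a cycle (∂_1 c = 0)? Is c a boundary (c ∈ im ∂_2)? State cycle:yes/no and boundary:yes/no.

n_0=10 n_1=37 n_2=22  [Q]
∂1: piv[ah,aj,ak,al,am,ap,aq,at,ax] rk=9  ker:hk,hp,hq,ht,jk,jl,jm,jp,jq,jt,jx,kl,km,kp,kq,kt,kx,lm,lq,lt,lx,mq,mx,pq,pt,qt,qx,tx
∂2: piv[aht,ajm,akm,akx,alq,alt,alx,atx,hkp,hkq,hkt,hpt,jkp,jkt,jlm,jmq,jpq,lmq,lqt] rk=19  ker:jpt,kpt,ltx
∂1c = −{a} − {h} + {j} + {k} − {m} + {x}

cycle:no boundary:no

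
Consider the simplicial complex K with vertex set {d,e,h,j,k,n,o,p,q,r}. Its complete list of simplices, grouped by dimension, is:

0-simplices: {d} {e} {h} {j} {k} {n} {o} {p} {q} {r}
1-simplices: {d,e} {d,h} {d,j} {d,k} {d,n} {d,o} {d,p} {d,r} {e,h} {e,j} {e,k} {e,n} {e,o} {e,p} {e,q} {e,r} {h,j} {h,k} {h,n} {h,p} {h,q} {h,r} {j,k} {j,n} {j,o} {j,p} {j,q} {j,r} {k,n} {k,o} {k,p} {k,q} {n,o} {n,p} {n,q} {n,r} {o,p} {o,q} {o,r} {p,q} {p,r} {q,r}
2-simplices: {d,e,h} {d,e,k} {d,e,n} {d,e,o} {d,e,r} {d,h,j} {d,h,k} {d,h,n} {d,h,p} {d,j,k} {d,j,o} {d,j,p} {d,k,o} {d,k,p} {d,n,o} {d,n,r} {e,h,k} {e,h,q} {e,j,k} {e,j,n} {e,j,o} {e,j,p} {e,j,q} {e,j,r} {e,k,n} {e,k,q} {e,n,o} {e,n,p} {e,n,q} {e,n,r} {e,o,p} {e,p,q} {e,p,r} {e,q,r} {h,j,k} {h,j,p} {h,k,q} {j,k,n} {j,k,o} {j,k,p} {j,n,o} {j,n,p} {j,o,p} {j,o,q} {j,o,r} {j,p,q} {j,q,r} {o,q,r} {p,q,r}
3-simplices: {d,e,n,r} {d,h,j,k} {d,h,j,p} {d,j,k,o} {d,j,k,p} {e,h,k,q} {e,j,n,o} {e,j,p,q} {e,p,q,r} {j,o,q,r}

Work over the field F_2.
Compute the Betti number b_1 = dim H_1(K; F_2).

b_1=1

n_0=10 n_1=42 n_2=49 n_3=10  [Z2]
∂1: piv[de,dh,dj,dk,dn,do,dp,dr,eq] rk=9  ker:eh,ej,ek,en,eo,ep,er,hj,hk,hn,hp,hq,hr,jk,jn,jo,jp,jq,jr,kn,ko,kp,kq,no,np,nq,nr,op,oq,or,pq,pr,qr
∂2: piv[deh,dek,den,deo,der,dhj,dhk,dhn,dhp,djk,djo,djp,dko,dkp,dno,dnr,ehq,ejk,ejn,ejp,ejq,ejr,ekn,ekq,enp,enq,eop,epq,epr,eqr,joq,jor] rk=32  ker:ehk,ejo,eno,enr,hjk,hjp,hkq,jkn,jko,jkp,jno,jnp,jop,jpq,jqr,oqr,pqr
∂3: piv[denr,dhjk,dhjp,djko,djkp,ehkq,ejno,ejpq,epqr,joqr] rk=10
b_1=(42−9)−32=1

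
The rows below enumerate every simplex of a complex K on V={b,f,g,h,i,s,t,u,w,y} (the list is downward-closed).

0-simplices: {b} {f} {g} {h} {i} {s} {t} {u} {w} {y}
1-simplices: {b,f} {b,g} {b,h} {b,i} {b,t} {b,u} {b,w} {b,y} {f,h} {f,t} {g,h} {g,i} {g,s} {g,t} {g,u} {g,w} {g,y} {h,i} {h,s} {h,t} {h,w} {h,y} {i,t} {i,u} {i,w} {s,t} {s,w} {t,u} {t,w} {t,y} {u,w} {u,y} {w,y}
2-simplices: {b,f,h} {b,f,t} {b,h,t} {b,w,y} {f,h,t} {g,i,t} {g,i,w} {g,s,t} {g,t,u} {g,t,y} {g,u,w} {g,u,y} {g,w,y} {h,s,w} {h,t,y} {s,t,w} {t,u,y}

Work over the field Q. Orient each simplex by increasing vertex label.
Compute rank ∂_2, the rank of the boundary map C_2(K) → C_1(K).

rank∂_2=15

n_0=10 n_1=33 n_2=17  [Q]
∂1: piv[bf,bg,bh,bi,bt,bu,bw,by,gs] rk=9  ker:fh,ft,gh,gi,gt,gu,gw,gy,hi,hs,ht,hw,hy,it,iu,iw,st,sw,tu,tw,ty,uw,uy,wy
∂2: piv[bfh,bft,bht,bwy,git,giw,gst,gtu,gty,guw,guy,gwy,hsw,hty,stw] rk=15  ker:fht,tuy
rk∂_2=15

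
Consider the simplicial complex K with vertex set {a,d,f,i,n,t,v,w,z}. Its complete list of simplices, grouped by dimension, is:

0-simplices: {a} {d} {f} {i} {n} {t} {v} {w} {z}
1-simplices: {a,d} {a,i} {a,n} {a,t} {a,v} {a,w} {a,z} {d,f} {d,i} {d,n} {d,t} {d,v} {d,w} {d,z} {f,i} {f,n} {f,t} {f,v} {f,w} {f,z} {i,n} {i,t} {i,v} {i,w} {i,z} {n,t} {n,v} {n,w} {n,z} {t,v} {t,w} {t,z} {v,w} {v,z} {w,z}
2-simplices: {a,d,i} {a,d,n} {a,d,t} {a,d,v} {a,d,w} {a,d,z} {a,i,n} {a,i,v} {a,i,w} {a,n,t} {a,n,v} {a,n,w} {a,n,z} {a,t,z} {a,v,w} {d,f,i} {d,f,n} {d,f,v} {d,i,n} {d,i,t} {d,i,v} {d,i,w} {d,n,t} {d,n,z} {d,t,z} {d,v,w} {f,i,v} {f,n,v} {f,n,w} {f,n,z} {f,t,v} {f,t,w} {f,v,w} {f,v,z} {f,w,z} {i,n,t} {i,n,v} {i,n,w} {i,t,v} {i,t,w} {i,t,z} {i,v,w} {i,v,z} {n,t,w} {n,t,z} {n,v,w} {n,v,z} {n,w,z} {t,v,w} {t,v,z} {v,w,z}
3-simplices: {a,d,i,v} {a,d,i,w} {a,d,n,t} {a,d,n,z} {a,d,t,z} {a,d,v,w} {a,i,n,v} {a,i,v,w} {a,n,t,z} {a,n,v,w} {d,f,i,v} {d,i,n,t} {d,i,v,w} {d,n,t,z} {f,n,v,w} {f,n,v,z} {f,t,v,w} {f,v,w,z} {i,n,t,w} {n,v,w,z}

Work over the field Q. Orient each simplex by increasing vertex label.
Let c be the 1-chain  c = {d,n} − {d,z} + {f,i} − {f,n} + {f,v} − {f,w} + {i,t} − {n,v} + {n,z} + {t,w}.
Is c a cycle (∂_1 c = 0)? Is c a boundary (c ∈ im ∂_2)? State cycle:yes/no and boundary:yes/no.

cycle:yes boundary:yes

n_0=9 n_1=35 n_2=51 n_3=20  [Q]
∂1: piv[ad,ai,an,at,av,aw,az,df] rk=8  ker:di,dn,dt,dv,dw,dz,fi,fn,ft,fv,fw,fz,in,it,iv,iw,iz,nt,nv,nw,nz,tv,tw,tz,vw,vz,wz
∂2: piv[adi,adn,adt,adv,adw,adz,ain,aiv,aiw,ant,anv,anw,anz,atz,avw,dfi,dfn,dfv,dit,fnw,fnz,ftv,ftw,fvz,fwz,itv,itz] rk=27  ker:din,div,diw,dnt,dnz,dtz,dvw,fiv,fnv,fvw,int,inv,inw,itw,ivw,ivz,ntw,ntz,nvw,nvz,nwz,tvw,tvz,vwz
∂3: piv[adiv,adiw,adnt,adnz,adtz,advw,ainv,aivw,antz,anvw,dfiv,dint,fnvw,fnvz,ftvw,fvwz,intw,nvwz] rk=18  ker:divw,dntz
∂1c = 0
c vs im∂2: reduces to 0 ⇒ boundary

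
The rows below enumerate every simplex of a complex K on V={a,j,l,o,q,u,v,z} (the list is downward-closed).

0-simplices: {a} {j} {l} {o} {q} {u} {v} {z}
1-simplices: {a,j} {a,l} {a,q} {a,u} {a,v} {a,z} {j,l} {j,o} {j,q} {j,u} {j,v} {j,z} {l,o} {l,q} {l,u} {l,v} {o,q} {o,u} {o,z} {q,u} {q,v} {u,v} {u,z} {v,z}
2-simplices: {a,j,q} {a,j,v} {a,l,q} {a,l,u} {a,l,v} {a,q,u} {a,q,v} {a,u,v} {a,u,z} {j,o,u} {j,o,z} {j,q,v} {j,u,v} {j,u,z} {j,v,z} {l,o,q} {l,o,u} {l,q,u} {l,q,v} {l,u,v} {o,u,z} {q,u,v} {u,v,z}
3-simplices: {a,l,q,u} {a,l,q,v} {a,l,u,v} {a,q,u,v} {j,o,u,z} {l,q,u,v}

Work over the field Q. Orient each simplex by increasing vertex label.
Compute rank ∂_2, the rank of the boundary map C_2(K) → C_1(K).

rank∂_2=16

n_0=8 n_1=24 n_2=23 n_3=6  [Q]
∂1: piv[aj,al,aq,au,av,az,jo] rk=7  ker:jl,jq,ju,jv,jz,lo,lq,lu,lv,oq,ou,oz,qu,qv,uv,uz,vz
∂2: piv[ajq,ajv,alq,alu,alv,aqu,aqv,auv,auz,jou,joz,juv,juz,jvz,loq,lou] rk=16  ker:jqv,lqu,lqv,luv,ouz,quv,uvz
∂3: piv[alqu,alqv,aluv,aquv,jouz] rk=5  ker:lquv
rk∂_2=16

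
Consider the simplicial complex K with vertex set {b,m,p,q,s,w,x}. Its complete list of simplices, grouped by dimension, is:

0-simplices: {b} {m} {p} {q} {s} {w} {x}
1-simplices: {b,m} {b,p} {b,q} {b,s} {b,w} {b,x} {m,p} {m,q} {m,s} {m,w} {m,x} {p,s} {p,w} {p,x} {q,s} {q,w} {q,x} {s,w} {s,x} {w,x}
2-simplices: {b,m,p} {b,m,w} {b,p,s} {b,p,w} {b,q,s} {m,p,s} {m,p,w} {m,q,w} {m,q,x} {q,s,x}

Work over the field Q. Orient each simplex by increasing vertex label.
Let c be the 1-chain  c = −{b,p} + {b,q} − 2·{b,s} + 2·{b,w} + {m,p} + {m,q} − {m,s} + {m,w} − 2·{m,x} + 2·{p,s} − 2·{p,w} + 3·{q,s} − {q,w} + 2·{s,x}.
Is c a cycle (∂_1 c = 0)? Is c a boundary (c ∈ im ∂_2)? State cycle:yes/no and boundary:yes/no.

cycle:yes boundary:yes

n_0=7 n_1=20 n_2=10  [Q]
∂1: piv[bm,bp,bq,bs,bw,bx] rk=6  ker:mp,mq,ms,mw,mx,ps,pw,px,qs,qw,qx,sw,sx,wx
∂2: piv[bmp,bmw,bps,bpw,bqs,mps,mqw,mqx,qsx] rk=9  ker:mpw
∂1c = 0
c vs im∂2: reduces to 0 ⇒ boundary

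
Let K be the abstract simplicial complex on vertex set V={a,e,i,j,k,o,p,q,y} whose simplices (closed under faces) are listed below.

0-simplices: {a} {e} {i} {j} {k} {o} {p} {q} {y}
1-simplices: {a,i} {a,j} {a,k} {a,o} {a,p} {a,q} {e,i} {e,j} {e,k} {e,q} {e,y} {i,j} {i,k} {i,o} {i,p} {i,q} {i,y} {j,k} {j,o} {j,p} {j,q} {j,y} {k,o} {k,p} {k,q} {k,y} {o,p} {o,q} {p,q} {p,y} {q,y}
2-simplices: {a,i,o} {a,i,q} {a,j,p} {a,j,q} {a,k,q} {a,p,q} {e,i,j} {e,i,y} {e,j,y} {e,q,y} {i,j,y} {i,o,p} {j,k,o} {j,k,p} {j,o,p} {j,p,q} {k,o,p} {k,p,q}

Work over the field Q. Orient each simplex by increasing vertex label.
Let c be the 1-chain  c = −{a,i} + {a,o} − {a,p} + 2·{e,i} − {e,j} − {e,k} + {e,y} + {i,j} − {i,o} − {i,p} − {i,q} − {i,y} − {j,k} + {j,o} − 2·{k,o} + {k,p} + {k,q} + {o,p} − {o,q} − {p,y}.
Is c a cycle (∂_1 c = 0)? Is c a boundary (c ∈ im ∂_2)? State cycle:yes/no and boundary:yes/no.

n_0=9 n_1=31 n_2=18  [Q]
∂1: piv[ai,aj,ak,ao,ap,aq,ei,ey] rk=8  ker:ej,ek,eq,ij,ik,io,ip,iq,iy,jk,jo,jp,jq,jy,ko,kp,kq,ky,op,oq,pq,py,qy
∂2: piv[aio,aiq,ajp,ajq,akq,apq,eij,eiy,ejy,eqy,iop,jko,jkp,jop,kpq] rk=15  ker:ijy,jpq,kop
∂1c = {a} − {e} + 4·{i} − 2·{k} − {o} + {p} − {q} − {y}

cycle:no boundary:no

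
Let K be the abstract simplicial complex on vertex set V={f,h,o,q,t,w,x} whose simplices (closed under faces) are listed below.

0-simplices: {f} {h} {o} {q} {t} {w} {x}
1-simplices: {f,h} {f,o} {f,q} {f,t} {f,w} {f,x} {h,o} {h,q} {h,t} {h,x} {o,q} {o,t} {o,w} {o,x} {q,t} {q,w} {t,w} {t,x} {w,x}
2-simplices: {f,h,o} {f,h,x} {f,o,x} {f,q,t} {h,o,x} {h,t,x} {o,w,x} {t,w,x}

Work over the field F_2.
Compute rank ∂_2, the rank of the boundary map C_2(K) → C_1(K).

rank∂_2=7

n_0=7 n_1=19 n_2=8  [Z2]
∂1: piv[fh,fo,fq,ft,fw,fx] rk=6  ker:ho,hq,ht,hx,oq,ot,ow,ox,qt,qw,tw,tx,wx
∂2: piv[fho,fhx,fox,fqt,htx,owx,twx] rk=7  ker:hox
rk∂_2=7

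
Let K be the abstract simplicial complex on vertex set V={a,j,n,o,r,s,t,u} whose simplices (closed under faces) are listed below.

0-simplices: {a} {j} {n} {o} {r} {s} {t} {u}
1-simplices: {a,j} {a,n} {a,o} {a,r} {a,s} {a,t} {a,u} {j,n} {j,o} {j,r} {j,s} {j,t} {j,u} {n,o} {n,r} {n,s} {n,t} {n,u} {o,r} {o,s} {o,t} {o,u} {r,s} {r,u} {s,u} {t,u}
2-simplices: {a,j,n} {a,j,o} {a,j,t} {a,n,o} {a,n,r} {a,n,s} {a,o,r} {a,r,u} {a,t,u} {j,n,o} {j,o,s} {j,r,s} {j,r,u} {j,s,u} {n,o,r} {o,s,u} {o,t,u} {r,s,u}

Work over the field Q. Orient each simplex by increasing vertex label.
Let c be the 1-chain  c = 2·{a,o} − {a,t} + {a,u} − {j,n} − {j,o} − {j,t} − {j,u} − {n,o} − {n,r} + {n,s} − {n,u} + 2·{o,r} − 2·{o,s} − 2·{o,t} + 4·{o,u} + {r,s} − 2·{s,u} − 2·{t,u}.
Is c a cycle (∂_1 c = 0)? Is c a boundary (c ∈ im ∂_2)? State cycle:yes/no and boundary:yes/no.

cycle:no boundary:no

n_0=8 n_1=26 n_2=18  [Q]
∂1: piv[aj,an,ao,ar,as,at,au] rk=7  ker:jn,jo,jr,js,jt,ju,no,nr,ns,nt,nu,or,os,ot,ou,rs,ru,su,tu
∂2: piv[ajn,ajo,ajt,ano,anr,ans,aor,aru,atu,jos,jrs,jru,jsu,osu,otu] rk=15  ker:jno,nor,rsu
∂1c = −2·{a} + 4·{j} + {n} − 2·{o} + 2·{s} − 2·{t} − {u}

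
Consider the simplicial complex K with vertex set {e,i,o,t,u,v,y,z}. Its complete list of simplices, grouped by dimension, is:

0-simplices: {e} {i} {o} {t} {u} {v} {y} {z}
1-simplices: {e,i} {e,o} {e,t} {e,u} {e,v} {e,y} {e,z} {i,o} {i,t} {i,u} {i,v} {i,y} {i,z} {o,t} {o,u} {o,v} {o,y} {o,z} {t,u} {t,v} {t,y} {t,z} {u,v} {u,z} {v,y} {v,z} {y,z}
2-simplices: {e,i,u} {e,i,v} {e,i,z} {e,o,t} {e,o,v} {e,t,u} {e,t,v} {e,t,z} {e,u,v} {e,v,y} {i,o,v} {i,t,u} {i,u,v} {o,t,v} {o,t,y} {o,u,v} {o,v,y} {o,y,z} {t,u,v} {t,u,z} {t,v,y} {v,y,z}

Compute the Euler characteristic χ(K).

n_0=8 n_1=27 n_2=22
χ=+8−27+22=3

χ(K)=3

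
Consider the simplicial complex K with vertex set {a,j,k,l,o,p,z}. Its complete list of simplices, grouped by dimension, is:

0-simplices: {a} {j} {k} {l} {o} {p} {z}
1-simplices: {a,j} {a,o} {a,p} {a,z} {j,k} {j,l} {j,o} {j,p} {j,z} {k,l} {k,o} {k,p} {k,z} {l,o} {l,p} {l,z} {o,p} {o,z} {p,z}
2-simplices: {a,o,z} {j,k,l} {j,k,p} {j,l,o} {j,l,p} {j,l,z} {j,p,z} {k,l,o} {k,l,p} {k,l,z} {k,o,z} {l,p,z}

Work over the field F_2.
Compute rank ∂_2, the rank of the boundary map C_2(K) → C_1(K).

n_0=7 n_1=19 n_2=12  [Z2]
∂1: piv[aj,ao,ap,az,jk,jl] rk=6  ker:jo,jp,jz,kl,ko,kp,kz,lo,lp,lz,op,oz,pz
∂2: piv[aoz,jkl,jkp,jlo,jlp,jlz,jpz,klo,klz,koz] rk=10  ker:klp,lpz
rk∂_2=10

rank∂_2=10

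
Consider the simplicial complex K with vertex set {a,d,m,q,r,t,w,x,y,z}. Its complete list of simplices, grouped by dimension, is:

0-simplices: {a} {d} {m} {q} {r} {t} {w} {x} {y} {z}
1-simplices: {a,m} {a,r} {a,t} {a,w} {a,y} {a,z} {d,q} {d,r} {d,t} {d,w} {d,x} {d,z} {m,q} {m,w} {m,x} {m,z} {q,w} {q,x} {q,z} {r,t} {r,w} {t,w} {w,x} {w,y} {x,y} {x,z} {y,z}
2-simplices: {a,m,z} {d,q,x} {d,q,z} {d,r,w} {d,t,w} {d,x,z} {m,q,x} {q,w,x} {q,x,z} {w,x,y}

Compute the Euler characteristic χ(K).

n_0=10 n_1=27 n_2=10
χ=+10−27+10=-7

χ(K)=-7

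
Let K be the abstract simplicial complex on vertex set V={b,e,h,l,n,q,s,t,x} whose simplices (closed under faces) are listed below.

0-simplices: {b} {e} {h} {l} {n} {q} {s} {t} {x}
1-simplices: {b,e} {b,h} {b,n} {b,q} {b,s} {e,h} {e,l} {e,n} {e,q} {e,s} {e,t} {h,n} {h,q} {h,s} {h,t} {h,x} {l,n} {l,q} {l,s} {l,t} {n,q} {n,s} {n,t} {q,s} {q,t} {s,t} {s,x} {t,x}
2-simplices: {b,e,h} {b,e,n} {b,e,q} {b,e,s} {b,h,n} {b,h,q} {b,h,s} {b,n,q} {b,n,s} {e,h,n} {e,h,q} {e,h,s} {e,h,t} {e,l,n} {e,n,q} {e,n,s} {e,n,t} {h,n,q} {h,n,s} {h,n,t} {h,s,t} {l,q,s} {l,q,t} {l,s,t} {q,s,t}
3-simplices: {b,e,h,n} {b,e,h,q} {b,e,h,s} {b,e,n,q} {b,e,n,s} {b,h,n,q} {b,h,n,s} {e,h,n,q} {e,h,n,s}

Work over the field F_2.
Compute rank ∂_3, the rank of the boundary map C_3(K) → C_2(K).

n_0=9 n_1=28 n_2=25 n_3=9  [Z2]
∂1: piv[be,bh,bn,bq,bs,el,et,hx] rk=8  ker:eh,en,eq,es,hn,hq,hs,ht,ln,lq,ls,lt,nq,ns,nt,qs,qt,st,sx,tx
∂2: piv[beh,ben,beq,bes,bhn,bhq,bhs,bnq,bns,eht,eln,ent,hst,lqs,lqt,lst] rk=16  ker:ehn,ehq,ehs,enq,ens,hnq,hns,hnt,qst
∂3: piv[behn,behq,behs,benq,bens,bhnq,bhns] rk=7  ker:ehnq,ehns
rk∂_3=7

rank∂_3=7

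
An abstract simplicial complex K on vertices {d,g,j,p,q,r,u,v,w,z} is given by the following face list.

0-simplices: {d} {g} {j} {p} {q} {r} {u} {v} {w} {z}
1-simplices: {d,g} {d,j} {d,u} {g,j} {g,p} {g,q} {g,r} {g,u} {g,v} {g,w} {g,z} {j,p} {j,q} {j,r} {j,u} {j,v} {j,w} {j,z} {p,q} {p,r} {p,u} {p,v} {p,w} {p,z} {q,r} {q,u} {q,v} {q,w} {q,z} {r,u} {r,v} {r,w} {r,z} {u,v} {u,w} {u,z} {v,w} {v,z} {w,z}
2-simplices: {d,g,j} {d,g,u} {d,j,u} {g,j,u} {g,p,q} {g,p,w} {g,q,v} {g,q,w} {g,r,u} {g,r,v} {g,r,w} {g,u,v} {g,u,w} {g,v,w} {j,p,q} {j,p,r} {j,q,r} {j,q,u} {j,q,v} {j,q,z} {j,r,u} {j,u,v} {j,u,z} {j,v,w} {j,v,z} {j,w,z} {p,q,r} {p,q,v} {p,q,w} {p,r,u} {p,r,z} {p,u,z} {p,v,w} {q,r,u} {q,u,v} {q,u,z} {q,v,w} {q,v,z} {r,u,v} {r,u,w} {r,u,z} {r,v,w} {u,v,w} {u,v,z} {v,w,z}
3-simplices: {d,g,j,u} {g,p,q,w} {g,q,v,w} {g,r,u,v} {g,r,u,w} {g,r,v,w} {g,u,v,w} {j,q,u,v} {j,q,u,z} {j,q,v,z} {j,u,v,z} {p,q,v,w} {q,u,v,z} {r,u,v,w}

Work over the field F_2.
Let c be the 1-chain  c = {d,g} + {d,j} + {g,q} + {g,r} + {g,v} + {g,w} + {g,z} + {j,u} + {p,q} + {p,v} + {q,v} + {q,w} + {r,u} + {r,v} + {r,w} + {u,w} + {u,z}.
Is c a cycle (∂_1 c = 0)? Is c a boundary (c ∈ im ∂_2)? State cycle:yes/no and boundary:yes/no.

cycle:yes boundary:no

n_0=10 n_1=39 n_2=45 n_3=14  [Z2]
∂1: piv[dg,dj,du,gp,gq,gr,gv,gw,gz] rk=9  ker:gj,gu,jp,jq,jr,ju,jv,jw,jz,pq,pr,pu,pv,pw,pz,qr,qu,qv,qw,qz,ru,rv,rw,rz,uv,uw,uz,vw,vz,wz
∂2: piv[dgj,dgu,dju,gpq,gpw,gqv,gqw,gru,grv,grw,guv,guw,gvw,jpq,jpr,jqr,jqu,jqv,jqz,jru,juv,juz,jvw,jvz,jwz,pqv,pru,prz,puz] rk=29  ker:gju,pqr,pqw,pvw,qru,quv,quz,qvw,qvz,ruv,ruw,ruz,rvw,uvw,uvz,vwz
∂3: piv[dgju,gpqw,gqvw,gruv,gruw,grvw,guvw,jquv,jquz,jqvz,juvz,pqvw] rk=12  ker:quvz,ruvw
∂1c = 0
c vs im∂2: residual ≠ 0 ⇒ not boundary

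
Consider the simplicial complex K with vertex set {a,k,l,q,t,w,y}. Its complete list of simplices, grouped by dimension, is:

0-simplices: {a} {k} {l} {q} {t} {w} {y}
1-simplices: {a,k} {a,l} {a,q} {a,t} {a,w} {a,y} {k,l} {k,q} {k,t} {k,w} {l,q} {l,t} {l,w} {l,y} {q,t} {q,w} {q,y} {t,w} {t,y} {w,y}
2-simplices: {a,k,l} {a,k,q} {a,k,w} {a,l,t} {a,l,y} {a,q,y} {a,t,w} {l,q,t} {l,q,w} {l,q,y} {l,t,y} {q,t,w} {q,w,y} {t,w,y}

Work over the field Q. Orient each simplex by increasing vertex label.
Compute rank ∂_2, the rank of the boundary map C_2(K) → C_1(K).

n_0=7 n_1=20 n_2=14  [Q]
∂1: piv[ak,al,aq,at,aw,ay] rk=6  ker:kl,kq,kt,kw,lq,lt,lw,ly,qt,qw,qy,tw,ty,wy
∂2: piv[akl,akq,akw,alt,aly,aqy,atw,lqt,lqw,lqy,lty,qtw,qwy] rk=13  ker:twy
rk∂_2=13

rank∂_2=13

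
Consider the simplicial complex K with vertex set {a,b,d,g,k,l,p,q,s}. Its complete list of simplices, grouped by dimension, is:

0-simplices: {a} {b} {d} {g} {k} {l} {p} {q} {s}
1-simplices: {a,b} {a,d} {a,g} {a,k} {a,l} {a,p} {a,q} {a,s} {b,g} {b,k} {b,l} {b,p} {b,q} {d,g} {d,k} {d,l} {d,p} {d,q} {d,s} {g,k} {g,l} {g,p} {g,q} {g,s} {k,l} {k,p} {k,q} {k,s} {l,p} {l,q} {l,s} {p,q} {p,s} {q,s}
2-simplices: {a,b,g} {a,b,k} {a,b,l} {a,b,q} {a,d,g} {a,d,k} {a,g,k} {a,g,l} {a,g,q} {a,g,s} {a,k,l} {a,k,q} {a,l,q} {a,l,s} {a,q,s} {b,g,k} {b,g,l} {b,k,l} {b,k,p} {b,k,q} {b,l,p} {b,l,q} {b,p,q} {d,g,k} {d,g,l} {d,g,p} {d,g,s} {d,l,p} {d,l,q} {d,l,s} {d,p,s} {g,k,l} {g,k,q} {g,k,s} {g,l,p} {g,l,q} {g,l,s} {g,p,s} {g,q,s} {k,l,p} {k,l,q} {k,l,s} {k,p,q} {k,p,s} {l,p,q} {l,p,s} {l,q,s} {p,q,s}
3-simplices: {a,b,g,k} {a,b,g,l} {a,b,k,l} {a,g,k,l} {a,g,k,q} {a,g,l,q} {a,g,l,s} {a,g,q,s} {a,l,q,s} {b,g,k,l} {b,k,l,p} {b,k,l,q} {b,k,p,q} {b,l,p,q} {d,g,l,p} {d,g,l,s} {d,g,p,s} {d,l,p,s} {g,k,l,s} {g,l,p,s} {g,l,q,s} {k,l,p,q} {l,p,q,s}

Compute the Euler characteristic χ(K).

n_0=9 n_1=34 n_2=48 n_3=23
χ=+9−34+48−23=0

χ(K)=0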